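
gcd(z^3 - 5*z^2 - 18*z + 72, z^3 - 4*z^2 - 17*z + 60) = z^2 + z - 12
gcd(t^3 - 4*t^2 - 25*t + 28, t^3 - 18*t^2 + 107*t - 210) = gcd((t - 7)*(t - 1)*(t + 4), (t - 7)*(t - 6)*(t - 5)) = t - 7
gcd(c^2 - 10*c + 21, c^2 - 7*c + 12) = c - 3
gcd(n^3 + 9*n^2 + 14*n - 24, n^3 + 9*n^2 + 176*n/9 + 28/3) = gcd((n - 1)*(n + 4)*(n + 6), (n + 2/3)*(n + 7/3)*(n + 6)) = n + 6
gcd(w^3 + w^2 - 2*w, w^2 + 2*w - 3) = w - 1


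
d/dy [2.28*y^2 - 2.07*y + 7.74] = 4.56*y - 2.07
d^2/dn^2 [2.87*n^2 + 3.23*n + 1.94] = 5.74000000000000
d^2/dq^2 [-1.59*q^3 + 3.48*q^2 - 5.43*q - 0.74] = 6.96 - 9.54*q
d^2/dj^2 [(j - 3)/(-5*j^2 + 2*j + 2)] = 2*(4*(j - 3)*(5*j - 1)^2 + (15*j - 17)*(-5*j^2 + 2*j + 2))/(-5*j^2 + 2*j + 2)^3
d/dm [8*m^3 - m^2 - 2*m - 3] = 24*m^2 - 2*m - 2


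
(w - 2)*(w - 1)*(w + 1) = w^3 - 2*w^2 - w + 2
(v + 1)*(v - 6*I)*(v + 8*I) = v^3 + v^2 + 2*I*v^2 + 48*v + 2*I*v + 48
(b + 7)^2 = b^2 + 14*b + 49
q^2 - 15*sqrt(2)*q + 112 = (q - 8*sqrt(2))*(q - 7*sqrt(2))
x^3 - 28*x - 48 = (x - 6)*(x + 2)*(x + 4)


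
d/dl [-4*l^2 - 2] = -8*l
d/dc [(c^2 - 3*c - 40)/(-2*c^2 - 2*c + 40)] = -2/(c^2 - 8*c + 16)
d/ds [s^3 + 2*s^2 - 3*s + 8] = 3*s^2 + 4*s - 3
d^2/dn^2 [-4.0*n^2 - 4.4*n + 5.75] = -8.00000000000000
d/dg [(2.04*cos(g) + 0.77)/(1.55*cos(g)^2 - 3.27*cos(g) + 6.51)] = (3.162*cos(g)^2 + 2.387*cos(g) - 15.7983)*sin(g)/(2.4025*cos(g)^4 - 10.137*cos(g)^3 + 30.8739*cos(g)^2 - 42.5754*cos(g) + 42.3801)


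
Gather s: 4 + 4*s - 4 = 4*s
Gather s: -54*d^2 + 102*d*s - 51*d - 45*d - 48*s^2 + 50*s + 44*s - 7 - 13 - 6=-54*d^2 - 96*d - 48*s^2 + s*(102*d + 94) - 26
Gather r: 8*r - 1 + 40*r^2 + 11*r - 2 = 40*r^2 + 19*r - 3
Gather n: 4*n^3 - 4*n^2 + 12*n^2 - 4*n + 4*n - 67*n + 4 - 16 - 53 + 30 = 4*n^3 + 8*n^2 - 67*n - 35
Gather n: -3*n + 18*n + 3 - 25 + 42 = 15*n + 20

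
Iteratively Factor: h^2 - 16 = (h + 4)*(h - 4)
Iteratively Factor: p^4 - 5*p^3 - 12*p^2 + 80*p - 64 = (p - 4)*(p^3 - p^2 - 16*p + 16) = (p - 4)*(p - 1)*(p^2 - 16) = (p - 4)*(p - 1)*(p + 4)*(p - 4)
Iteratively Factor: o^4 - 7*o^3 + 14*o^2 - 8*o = (o - 2)*(o^3 - 5*o^2 + 4*o) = (o - 2)*(o - 1)*(o^2 - 4*o) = o*(o - 2)*(o - 1)*(o - 4)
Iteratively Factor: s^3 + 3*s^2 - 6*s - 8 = (s - 2)*(s^2 + 5*s + 4) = (s - 2)*(s + 4)*(s + 1)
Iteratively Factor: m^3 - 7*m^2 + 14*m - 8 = (m - 4)*(m^2 - 3*m + 2) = (m - 4)*(m - 1)*(m - 2)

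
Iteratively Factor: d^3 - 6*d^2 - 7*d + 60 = (d - 5)*(d^2 - d - 12) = (d - 5)*(d - 4)*(d + 3)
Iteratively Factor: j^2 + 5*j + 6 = (j + 2)*(j + 3)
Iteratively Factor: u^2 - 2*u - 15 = (u + 3)*(u - 5)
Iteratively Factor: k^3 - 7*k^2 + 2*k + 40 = (k - 5)*(k^2 - 2*k - 8) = (k - 5)*(k + 2)*(k - 4)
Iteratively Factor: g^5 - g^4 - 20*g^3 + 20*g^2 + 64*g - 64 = (g - 1)*(g^4 - 20*g^2 + 64) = (g - 1)*(g + 2)*(g^3 - 2*g^2 - 16*g + 32) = (g - 2)*(g - 1)*(g + 2)*(g^2 - 16) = (g - 4)*(g - 2)*(g - 1)*(g + 2)*(g + 4)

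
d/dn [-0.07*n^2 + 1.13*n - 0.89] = 1.13 - 0.14*n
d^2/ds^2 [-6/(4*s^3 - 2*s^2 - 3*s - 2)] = 12*(2*(6*s - 1)*(-4*s^3 + 2*s^2 + 3*s + 2) + (-12*s^2 + 4*s + 3)^2)/(-4*s^3 + 2*s^2 + 3*s + 2)^3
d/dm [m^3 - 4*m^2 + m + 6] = 3*m^2 - 8*m + 1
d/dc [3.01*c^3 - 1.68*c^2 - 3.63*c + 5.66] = 9.03*c^2 - 3.36*c - 3.63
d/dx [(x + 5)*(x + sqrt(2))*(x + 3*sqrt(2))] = 3*x^2 + 10*x + 8*sqrt(2)*x + 6 + 20*sqrt(2)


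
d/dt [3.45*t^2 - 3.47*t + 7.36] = 6.9*t - 3.47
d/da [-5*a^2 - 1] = -10*a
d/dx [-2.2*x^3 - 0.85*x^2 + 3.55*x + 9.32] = -6.6*x^2 - 1.7*x + 3.55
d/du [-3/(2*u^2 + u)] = 3*(4*u + 1)/(u^2*(2*u + 1)^2)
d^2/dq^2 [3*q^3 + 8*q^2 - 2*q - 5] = 18*q + 16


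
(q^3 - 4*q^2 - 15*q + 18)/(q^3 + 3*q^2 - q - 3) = (q - 6)/(q + 1)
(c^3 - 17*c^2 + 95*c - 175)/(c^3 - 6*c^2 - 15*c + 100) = (c - 7)/(c + 4)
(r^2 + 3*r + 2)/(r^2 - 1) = (r + 2)/(r - 1)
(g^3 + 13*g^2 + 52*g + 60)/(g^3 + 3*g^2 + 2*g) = (g^2 + 11*g + 30)/(g*(g + 1))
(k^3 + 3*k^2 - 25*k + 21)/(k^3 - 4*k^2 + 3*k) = (k + 7)/k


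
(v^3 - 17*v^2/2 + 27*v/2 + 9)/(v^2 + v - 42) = (2*v^2 - 5*v - 3)/(2*(v + 7))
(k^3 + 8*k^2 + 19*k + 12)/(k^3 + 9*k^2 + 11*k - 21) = (k^2 + 5*k + 4)/(k^2 + 6*k - 7)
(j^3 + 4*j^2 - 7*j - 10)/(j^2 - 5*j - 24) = (-j^3 - 4*j^2 + 7*j + 10)/(-j^2 + 5*j + 24)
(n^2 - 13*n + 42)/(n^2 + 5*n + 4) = (n^2 - 13*n + 42)/(n^2 + 5*n + 4)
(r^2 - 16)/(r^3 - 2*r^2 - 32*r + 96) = (r + 4)/(r^2 + 2*r - 24)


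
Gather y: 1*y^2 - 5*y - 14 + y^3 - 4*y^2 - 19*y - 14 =y^3 - 3*y^2 - 24*y - 28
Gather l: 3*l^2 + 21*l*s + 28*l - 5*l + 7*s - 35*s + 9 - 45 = 3*l^2 + l*(21*s + 23) - 28*s - 36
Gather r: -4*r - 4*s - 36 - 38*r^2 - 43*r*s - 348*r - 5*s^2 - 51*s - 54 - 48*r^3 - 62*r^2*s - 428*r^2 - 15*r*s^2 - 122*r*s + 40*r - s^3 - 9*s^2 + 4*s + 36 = -48*r^3 + r^2*(-62*s - 466) + r*(-15*s^2 - 165*s - 312) - s^3 - 14*s^2 - 51*s - 54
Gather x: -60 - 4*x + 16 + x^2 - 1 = x^2 - 4*x - 45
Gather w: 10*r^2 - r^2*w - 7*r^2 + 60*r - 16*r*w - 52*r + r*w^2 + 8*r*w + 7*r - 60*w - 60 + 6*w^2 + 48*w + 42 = 3*r^2 + 15*r + w^2*(r + 6) + w*(-r^2 - 8*r - 12) - 18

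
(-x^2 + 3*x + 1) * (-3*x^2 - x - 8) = 3*x^4 - 8*x^3 + 2*x^2 - 25*x - 8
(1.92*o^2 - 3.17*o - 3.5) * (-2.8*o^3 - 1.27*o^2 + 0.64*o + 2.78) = -5.376*o^5 + 6.4376*o^4 + 15.0547*o^3 + 7.7538*o^2 - 11.0526*o - 9.73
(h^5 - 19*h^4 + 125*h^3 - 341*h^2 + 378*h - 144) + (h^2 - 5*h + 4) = h^5 - 19*h^4 + 125*h^3 - 340*h^2 + 373*h - 140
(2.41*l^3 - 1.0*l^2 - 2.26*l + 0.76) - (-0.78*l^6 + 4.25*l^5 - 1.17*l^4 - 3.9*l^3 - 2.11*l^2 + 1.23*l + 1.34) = 0.78*l^6 - 4.25*l^5 + 1.17*l^4 + 6.31*l^3 + 1.11*l^2 - 3.49*l - 0.58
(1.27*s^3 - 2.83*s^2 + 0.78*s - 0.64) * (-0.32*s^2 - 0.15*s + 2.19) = -0.4064*s^5 + 0.7151*s^4 + 2.9562*s^3 - 6.1099*s^2 + 1.8042*s - 1.4016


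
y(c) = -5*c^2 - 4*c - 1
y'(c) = -10*c - 4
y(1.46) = -17.50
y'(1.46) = -18.60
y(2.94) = -55.98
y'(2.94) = -33.40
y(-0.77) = -0.88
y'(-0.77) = 3.70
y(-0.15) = -0.51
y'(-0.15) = -2.50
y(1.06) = -10.86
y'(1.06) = -14.60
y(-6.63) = -194.26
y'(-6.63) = 62.30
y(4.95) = -143.31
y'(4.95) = -53.50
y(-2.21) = -16.58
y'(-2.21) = 18.10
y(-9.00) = -370.00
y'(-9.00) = 86.00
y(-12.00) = -673.00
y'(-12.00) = 116.00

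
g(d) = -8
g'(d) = 0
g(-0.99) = -8.00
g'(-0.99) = 0.00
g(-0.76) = -8.00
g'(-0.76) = 0.00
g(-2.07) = -8.00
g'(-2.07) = 0.00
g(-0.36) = -8.00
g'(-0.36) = 0.00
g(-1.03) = -8.00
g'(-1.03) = 0.00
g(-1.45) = -8.00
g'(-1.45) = 0.00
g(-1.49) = -8.00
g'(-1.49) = 0.00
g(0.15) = -8.00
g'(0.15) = 0.00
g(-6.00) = -8.00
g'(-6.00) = 0.00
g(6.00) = -8.00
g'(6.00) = 0.00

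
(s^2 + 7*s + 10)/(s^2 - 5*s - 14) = (s + 5)/(s - 7)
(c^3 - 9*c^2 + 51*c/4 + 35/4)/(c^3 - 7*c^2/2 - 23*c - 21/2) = (c - 5/2)/(c + 3)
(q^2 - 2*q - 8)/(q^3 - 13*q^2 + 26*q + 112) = (q - 4)/(q^2 - 15*q + 56)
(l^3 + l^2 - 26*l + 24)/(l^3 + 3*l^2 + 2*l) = (l^3 + l^2 - 26*l + 24)/(l*(l^2 + 3*l + 2))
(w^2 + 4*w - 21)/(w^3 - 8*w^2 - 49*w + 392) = (w - 3)/(w^2 - 15*w + 56)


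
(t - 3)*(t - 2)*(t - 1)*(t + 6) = t^4 - 25*t^2 + 60*t - 36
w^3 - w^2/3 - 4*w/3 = w*(w - 4/3)*(w + 1)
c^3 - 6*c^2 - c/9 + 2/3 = (c - 6)*(c - 1/3)*(c + 1/3)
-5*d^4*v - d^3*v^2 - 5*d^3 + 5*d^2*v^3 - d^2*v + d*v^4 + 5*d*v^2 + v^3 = (-d + v)*(d + v)*(5*d + v)*(d*v + 1)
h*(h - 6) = h^2 - 6*h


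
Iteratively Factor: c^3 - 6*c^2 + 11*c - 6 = (c - 1)*(c^2 - 5*c + 6) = (c - 2)*(c - 1)*(c - 3)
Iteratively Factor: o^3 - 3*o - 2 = (o + 1)*(o^2 - o - 2) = (o + 1)^2*(o - 2)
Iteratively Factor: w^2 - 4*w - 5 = (w - 5)*(w + 1)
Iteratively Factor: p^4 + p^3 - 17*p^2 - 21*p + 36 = (p - 1)*(p^3 + 2*p^2 - 15*p - 36) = (p - 1)*(p + 3)*(p^2 - p - 12) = (p - 1)*(p + 3)^2*(p - 4)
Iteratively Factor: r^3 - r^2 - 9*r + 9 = (r - 1)*(r^2 - 9) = (r - 1)*(r + 3)*(r - 3)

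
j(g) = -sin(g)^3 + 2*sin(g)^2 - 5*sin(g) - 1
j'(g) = -3*sin(g)^2*cos(g) + 4*sin(g)*cos(g) - 5*cos(g)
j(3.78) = 2.90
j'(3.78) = 6.78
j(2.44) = -3.66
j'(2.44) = 2.80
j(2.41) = -3.75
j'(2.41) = 2.73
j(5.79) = 1.92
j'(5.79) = -6.66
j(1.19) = -4.72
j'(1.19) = -1.44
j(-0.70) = 3.32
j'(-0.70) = -6.75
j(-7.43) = 5.98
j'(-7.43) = -4.58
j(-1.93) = 6.25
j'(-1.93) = 4.00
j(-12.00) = -3.26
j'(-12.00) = -3.14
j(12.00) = 2.41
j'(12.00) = -6.76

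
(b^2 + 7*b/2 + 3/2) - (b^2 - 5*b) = 17*b/2 + 3/2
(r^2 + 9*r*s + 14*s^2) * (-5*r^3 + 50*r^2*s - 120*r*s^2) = -5*r^5 + 5*r^4*s + 260*r^3*s^2 - 380*r^2*s^3 - 1680*r*s^4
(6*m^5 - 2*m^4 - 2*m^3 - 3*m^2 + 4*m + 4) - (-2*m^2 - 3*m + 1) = 6*m^5 - 2*m^4 - 2*m^3 - m^2 + 7*m + 3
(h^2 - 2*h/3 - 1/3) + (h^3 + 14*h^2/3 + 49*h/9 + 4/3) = h^3 + 17*h^2/3 + 43*h/9 + 1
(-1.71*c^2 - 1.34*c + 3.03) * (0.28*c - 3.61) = -0.4788*c^3 + 5.7979*c^2 + 5.6858*c - 10.9383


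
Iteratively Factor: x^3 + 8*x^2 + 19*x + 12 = (x + 4)*(x^2 + 4*x + 3) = (x + 3)*(x + 4)*(x + 1)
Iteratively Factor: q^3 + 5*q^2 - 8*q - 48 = (q + 4)*(q^2 + q - 12) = (q - 3)*(q + 4)*(q + 4)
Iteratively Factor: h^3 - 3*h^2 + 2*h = (h - 2)*(h^2 - h) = h*(h - 2)*(h - 1)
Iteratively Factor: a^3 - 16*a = (a + 4)*(a^2 - 4*a) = a*(a + 4)*(a - 4)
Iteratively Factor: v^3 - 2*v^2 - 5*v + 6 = (v - 1)*(v^2 - v - 6) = (v - 1)*(v + 2)*(v - 3)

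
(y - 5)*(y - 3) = y^2 - 8*y + 15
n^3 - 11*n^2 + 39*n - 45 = (n - 5)*(n - 3)^2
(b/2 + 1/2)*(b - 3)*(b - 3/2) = b^3/2 - 7*b^2/4 + 9/4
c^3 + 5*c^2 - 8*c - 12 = (c - 2)*(c + 1)*(c + 6)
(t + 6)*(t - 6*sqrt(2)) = t^2 - 6*sqrt(2)*t + 6*t - 36*sqrt(2)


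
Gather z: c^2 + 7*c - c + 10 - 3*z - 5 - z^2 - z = c^2 + 6*c - z^2 - 4*z + 5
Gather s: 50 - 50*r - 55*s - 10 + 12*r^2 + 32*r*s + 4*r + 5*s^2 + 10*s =12*r^2 - 46*r + 5*s^2 + s*(32*r - 45) + 40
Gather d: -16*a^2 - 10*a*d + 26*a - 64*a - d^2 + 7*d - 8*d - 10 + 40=-16*a^2 - 38*a - d^2 + d*(-10*a - 1) + 30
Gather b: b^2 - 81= b^2 - 81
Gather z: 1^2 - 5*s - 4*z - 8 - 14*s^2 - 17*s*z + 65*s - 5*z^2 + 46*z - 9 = -14*s^2 + 60*s - 5*z^2 + z*(42 - 17*s) - 16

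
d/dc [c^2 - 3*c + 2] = 2*c - 3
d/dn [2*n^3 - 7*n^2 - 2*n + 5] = 6*n^2 - 14*n - 2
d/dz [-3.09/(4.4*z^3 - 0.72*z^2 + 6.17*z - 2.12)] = (40.788*z^2 - 4.4496*z + 19.0653)/(4.4*z^3 - 0.72*z^2 + 6.17*z - 2.12)^2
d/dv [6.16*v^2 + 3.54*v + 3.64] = 12.32*v + 3.54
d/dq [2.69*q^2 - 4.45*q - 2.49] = 5.38*q - 4.45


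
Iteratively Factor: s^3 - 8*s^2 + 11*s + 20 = (s + 1)*(s^2 - 9*s + 20) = (s - 4)*(s + 1)*(s - 5)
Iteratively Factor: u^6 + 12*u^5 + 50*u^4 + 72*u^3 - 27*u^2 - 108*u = (u + 4)*(u^5 + 8*u^4 + 18*u^3 - 27*u) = (u + 3)*(u + 4)*(u^4 + 5*u^3 + 3*u^2 - 9*u) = (u + 3)^2*(u + 4)*(u^3 + 2*u^2 - 3*u) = u*(u + 3)^2*(u + 4)*(u^2 + 2*u - 3) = u*(u - 1)*(u + 3)^2*(u + 4)*(u + 3)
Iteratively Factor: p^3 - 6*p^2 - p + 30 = (p - 5)*(p^2 - p - 6) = (p - 5)*(p - 3)*(p + 2)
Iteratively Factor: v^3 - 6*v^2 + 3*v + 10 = (v - 5)*(v^2 - v - 2) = (v - 5)*(v + 1)*(v - 2)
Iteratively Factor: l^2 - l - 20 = (l - 5)*(l + 4)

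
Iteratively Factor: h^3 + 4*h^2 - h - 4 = (h - 1)*(h^2 + 5*h + 4) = (h - 1)*(h + 1)*(h + 4)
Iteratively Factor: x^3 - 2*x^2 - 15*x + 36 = (x - 3)*(x^2 + x - 12) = (x - 3)*(x + 4)*(x - 3)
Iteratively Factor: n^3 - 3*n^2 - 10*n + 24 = (n - 2)*(n^2 - n - 12) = (n - 2)*(n + 3)*(n - 4)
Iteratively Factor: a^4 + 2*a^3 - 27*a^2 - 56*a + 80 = (a + 4)*(a^3 - 2*a^2 - 19*a + 20) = (a + 4)^2*(a^2 - 6*a + 5) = (a - 1)*(a + 4)^2*(a - 5)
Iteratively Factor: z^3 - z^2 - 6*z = (z - 3)*(z^2 + 2*z) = z*(z - 3)*(z + 2)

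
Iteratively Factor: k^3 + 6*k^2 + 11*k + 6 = (k + 3)*(k^2 + 3*k + 2) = (k + 1)*(k + 3)*(k + 2)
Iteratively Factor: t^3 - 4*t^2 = (t)*(t^2 - 4*t) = t^2*(t - 4)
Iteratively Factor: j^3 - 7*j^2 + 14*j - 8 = (j - 2)*(j^2 - 5*j + 4) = (j - 2)*(j - 1)*(j - 4)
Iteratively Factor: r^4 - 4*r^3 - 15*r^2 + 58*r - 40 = (r - 1)*(r^3 - 3*r^2 - 18*r + 40) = (r - 2)*(r - 1)*(r^2 - r - 20) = (r - 5)*(r - 2)*(r - 1)*(r + 4)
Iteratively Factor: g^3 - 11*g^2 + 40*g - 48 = (g - 3)*(g^2 - 8*g + 16) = (g - 4)*(g - 3)*(g - 4)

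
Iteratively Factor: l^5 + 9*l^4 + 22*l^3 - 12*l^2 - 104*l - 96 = (l + 2)*(l^4 + 7*l^3 + 8*l^2 - 28*l - 48) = (l + 2)*(l + 4)*(l^3 + 3*l^2 - 4*l - 12) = (l + 2)^2*(l + 4)*(l^2 + l - 6) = (l - 2)*(l + 2)^2*(l + 4)*(l + 3)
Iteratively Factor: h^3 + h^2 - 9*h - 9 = (h - 3)*(h^2 + 4*h + 3) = (h - 3)*(h + 3)*(h + 1)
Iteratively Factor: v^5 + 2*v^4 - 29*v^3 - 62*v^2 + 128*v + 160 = (v - 5)*(v^4 + 7*v^3 + 6*v^2 - 32*v - 32) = (v - 5)*(v + 4)*(v^3 + 3*v^2 - 6*v - 8) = (v - 5)*(v + 1)*(v + 4)*(v^2 + 2*v - 8) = (v - 5)*(v - 2)*(v + 1)*(v + 4)*(v + 4)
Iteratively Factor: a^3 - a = (a + 1)*(a^2 - a) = a*(a + 1)*(a - 1)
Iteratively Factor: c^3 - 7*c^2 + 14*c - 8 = (c - 4)*(c^2 - 3*c + 2) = (c - 4)*(c - 2)*(c - 1)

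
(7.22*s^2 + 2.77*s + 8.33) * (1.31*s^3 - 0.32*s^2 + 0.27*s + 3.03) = 9.4582*s^5 + 1.3183*s^4 + 11.9753*s^3 + 19.9589*s^2 + 10.6422*s + 25.2399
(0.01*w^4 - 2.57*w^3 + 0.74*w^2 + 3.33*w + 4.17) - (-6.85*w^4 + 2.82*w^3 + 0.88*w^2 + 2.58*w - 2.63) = 6.86*w^4 - 5.39*w^3 - 0.14*w^2 + 0.75*w + 6.8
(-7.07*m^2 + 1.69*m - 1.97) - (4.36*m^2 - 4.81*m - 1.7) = -11.43*m^2 + 6.5*m - 0.27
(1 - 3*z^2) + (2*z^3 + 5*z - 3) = 2*z^3 - 3*z^2 + 5*z - 2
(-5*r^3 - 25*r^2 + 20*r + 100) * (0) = 0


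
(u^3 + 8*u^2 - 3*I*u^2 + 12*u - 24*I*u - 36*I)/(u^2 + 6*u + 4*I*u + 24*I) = (u^2 + u*(2 - 3*I) - 6*I)/(u + 4*I)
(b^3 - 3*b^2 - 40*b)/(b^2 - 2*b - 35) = b*(b - 8)/(b - 7)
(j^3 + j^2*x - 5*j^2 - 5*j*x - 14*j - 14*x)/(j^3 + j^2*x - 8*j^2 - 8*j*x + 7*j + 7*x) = (j + 2)/(j - 1)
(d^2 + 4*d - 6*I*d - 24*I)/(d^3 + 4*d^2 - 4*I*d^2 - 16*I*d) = (d - 6*I)/(d*(d - 4*I))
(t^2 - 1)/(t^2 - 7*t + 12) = (t^2 - 1)/(t^2 - 7*t + 12)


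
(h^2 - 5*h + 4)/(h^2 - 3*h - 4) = (h - 1)/(h + 1)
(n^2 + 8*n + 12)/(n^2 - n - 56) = (n^2 + 8*n + 12)/(n^2 - n - 56)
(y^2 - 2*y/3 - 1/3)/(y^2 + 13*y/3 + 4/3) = (y - 1)/(y + 4)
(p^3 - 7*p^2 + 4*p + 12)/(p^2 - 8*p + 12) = p + 1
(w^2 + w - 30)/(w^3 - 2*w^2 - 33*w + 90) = 1/(w - 3)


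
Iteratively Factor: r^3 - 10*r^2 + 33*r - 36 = (r - 4)*(r^2 - 6*r + 9) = (r - 4)*(r - 3)*(r - 3)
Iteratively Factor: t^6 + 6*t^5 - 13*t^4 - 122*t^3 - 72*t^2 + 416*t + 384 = (t + 4)*(t^5 + 2*t^4 - 21*t^3 - 38*t^2 + 80*t + 96) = (t + 4)^2*(t^4 - 2*t^3 - 13*t^2 + 14*t + 24) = (t + 1)*(t + 4)^2*(t^3 - 3*t^2 - 10*t + 24) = (t - 2)*(t + 1)*(t + 4)^2*(t^2 - t - 12) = (t - 2)*(t + 1)*(t + 3)*(t + 4)^2*(t - 4)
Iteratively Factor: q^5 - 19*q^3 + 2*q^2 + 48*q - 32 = (q - 1)*(q^4 + q^3 - 18*q^2 - 16*q + 32) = (q - 1)^2*(q^3 + 2*q^2 - 16*q - 32) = (q - 1)^2*(q + 2)*(q^2 - 16) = (q - 1)^2*(q + 2)*(q + 4)*(q - 4)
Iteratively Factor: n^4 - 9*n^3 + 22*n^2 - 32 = (n - 2)*(n^3 - 7*n^2 + 8*n + 16) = (n - 2)*(n + 1)*(n^2 - 8*n + 16) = (n - 4)*(n - 2)*(n + 1)*(n - 4)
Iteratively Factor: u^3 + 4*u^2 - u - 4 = (u + 4)*(u^2 - 1) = (u + 1)*(u + 4)*(u - 1)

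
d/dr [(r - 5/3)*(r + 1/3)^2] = (r - 1)*(3*r + 1)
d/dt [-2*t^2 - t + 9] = -4*t - 1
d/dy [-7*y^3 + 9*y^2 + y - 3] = -21*y^2 + 18*y + 1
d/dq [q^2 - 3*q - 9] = 2*q - 3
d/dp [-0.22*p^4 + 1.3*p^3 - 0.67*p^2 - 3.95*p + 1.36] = -0.88*p^3 + 3.9*p^2 - 1.34*p - 3.95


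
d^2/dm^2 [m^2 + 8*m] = 2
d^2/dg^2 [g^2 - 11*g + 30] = 2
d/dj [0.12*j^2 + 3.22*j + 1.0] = 0.24*j + 3.22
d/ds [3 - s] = -1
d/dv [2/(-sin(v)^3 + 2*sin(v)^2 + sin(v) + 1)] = 2*(3*sin(v)^2 - 4*sin(v) - 1)*cos(v)/(sin(v)*cos(v)^2 - 2*cos(v)^2 + 3)^2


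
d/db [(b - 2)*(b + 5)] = 2*b + 3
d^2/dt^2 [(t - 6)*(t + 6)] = 2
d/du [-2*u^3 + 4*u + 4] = 4 - 6*u^2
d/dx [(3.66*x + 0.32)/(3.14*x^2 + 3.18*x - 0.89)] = (11.4924*x^2 + 11.6388*x - (3.66*x + 0.32)*(6.28*x + 3.18) - 3.2574)/(3.14*x^2 + 3.18*x - 0.89)^2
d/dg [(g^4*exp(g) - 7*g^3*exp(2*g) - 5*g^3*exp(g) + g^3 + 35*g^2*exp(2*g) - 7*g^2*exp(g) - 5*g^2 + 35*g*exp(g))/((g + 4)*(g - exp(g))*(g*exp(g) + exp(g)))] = (-6*g^6*exp(2*g) + g^6*exp(g) - g^6 - 2*g^5*exp(2*g) + 12*g^5*exp(g) + 7*g^4*exp(3*g) + 39*g^4*exp(2*g) - 7*g^4*exp(g) + 31*g^4 + 70*g^3*exp(3*g) + 98*g^3*exp(2*g) - 162*g^3*exp(g) + 28*g^3 - 91*g^2*exp(3*g) + 417*g^2*exp(2*g) - 230*g^2*exp(g) - 20*g^2 - 280*g*exp(3*g) + 196*g*exp(2*g) + 40*g*exp(g) - 140*exp(2*g))*exp(-g)/(g^6 - 2*g^5*exp(g) + 10*g^5 + g^4*exp(2*g) - 20*g^4*exp(g) + 33*g^4 + 10*g^3*exp(2*g) - 66*g^3*exp(g) + 40*g^3 + 33*g^2*exp(2*g) - 80*g^2*exp(g) + 16*g^2 + 40*g*exp(2*g) - 32*g*exp(g) + 16*exp(2*g))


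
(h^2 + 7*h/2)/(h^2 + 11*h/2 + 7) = h/(h + 2)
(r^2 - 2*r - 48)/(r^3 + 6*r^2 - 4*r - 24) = (r - 8)/(r^2 - 4)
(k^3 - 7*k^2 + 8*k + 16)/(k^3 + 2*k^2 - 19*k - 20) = (k - 4)/(k + 5)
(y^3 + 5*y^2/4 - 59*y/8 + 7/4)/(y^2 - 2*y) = y + 13/4 - 7/(8*y)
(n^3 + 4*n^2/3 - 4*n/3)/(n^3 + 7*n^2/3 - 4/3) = n/(n + 1)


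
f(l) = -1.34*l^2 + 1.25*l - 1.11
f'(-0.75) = 3.26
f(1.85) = -3.38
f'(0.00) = 1.25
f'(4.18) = -9.95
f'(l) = 1.25 - 2.68*l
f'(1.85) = -3.71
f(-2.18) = -10.20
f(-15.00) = -321.36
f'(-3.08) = 9.50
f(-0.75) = -2.80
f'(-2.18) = 7.09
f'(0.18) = 0.77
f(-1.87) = -8.13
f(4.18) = -19.30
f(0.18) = -0.93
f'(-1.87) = 6.26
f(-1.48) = -5.90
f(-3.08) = -17.67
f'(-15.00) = 41.45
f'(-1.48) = 5.22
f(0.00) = -1.11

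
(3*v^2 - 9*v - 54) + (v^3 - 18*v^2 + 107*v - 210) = v^3 - 15*v^2 + 98*v - 264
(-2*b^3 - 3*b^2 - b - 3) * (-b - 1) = 2*b^4 + 5*b^3 + 4*b^2 + 4*b + 3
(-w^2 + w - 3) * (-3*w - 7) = 3*w^3 + 4*w^2 + 2*w + 21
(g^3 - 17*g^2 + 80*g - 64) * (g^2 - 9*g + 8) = g^5 - 26*g^4 + 241*g^3 - 920*g^2 + 1216*g - 512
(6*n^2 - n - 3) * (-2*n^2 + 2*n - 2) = -12*n^4 + 14*n^3 - 8*n^2 - 4*n + 6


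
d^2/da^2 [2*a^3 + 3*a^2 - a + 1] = 12*a + 6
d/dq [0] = 0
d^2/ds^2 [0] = 0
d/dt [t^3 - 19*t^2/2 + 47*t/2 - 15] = 3*t^2 - 19*t + 47/2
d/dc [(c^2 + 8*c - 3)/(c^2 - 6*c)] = 2*(-7*c^2 + 3*c - 9)/(c^2*(c^2 - 12*c + 36))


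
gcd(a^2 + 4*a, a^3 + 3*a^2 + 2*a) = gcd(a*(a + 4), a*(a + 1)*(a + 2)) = a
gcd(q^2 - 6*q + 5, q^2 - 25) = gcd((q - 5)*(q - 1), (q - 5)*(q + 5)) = q - 5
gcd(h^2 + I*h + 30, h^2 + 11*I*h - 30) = h + 6*I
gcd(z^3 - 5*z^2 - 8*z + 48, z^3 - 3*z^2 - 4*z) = z - 4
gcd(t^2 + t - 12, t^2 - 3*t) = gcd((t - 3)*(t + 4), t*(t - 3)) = t - 3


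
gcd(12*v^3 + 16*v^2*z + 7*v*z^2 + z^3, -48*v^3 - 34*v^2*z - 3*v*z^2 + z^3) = 6*v^2 + 5*v*z + z^2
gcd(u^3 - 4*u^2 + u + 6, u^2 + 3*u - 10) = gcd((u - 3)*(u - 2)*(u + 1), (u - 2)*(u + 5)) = u - 2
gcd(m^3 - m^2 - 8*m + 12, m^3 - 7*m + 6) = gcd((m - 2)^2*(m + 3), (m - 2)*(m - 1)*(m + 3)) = m^2 + m - 6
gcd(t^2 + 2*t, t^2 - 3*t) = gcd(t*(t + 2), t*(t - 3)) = t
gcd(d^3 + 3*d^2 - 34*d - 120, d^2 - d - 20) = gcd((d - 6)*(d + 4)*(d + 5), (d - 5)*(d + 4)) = d + 4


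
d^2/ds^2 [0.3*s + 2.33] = 0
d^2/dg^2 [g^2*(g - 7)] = 6*g - 14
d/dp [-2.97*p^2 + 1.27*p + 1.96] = 1.27 - 5.94*p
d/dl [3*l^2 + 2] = 6*l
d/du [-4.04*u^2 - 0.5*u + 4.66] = -8.08*u - 0.5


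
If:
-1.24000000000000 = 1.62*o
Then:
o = -0.77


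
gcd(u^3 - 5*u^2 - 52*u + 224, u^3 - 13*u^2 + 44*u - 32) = u^2 - 12*u + 32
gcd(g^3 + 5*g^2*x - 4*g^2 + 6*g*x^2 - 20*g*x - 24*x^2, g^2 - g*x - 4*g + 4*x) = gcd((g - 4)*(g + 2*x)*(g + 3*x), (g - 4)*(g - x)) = g - 4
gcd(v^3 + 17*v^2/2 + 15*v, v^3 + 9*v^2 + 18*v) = v^2 + 6*v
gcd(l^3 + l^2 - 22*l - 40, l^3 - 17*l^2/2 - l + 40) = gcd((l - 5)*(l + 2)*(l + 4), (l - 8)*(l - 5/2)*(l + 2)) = l + 2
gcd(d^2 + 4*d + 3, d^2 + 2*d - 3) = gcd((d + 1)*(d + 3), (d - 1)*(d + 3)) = d + 3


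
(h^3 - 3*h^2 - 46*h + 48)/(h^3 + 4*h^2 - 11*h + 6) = (h - 8)/(h - 1)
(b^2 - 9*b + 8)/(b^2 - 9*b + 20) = (b^2 - 9*b + 8)/(b^2 - 9*b + 20)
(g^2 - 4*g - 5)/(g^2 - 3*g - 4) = (g - 5)/(g - 4)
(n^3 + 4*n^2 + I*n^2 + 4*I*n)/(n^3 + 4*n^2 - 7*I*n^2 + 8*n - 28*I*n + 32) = n/(n - 8*I)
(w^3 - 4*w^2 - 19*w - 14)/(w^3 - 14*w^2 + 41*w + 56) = (w + 2)/(w - 8)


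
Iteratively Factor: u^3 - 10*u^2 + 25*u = (u - 5)*(u^2 - 5*u) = (u - 5)^2*(u)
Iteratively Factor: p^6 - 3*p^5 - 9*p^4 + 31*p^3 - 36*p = (p)*(p^5 - 3*p^4 - 9*p^3 + 31*p^2 - 36) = p*(p - 2)*(p^4 - p^3 - 11*p^2 + 9*p + 18) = p*(p - 3)*(p - 2)*(p^3 + 2*p^2 - 5*p - 6) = p*(p - 3)*(p - 2)*(p + 1)*(p^2 + p - 6) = p*(p - 3)*(p - 2)*(p + 1)*(p + 3)*(p - 2)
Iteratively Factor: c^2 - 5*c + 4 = (c - 4)*(c - 1)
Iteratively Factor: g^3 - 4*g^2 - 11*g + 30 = (g - 5)*(g^2 + g - 6) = (g - 5)*(g - 2)*(g + 3)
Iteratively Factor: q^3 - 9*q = (q + 3)*(q^2 - 3*q) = (q - 3)*(q + 3)*(q)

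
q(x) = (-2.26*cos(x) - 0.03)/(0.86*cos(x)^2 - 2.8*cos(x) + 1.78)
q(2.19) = 0.35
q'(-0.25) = -35.01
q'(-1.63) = -1.08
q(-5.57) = -11.27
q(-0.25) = 17.67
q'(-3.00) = -0.01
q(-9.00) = 0.40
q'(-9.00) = -0.04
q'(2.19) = 0.21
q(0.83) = -5.51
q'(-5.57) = 81.23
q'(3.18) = -0.00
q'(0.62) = 321.91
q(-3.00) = 0.41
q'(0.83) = 29.56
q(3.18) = 0.41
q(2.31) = 0.37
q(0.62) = -26.40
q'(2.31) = 0.15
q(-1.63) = 0.05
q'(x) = (1.72*sin(x)*cos(x) - 2.8*sin(x))*(-2.26*cos(x) - 0.03)/(0.86*cos(x)^2 - 2.8*cos(x) + 1.78)^2 + 2.26*sin(x)/(0.86*cos(x)^2 - 2.8*cos(x) + 1.78)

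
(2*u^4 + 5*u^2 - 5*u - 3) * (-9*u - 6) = -18*u^5 - 12*u^4 - 45*u^3 + 15*u^2 + 57*u + 18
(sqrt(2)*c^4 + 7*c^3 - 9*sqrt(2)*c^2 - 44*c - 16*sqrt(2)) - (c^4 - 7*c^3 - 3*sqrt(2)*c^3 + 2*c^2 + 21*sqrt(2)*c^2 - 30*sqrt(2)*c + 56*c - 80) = -c^4 + sqrt(2)*c^4 + 3*sqrt(2)*c^3 + 14*c^3 - 30*sqrt(2)*c^2 - 2*c^2 - 100*c + 30*sqrt(2)*c - 16*sqrt(2) + 80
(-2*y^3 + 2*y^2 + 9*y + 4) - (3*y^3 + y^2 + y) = -5*y^3 + y^2 + 8*y + 4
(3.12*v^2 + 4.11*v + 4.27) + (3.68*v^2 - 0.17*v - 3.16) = 6.8*v^2 + 3.94*v + 1.11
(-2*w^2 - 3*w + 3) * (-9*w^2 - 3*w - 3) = 18*w^4 + 33*w^3 - 12*w^2 - 9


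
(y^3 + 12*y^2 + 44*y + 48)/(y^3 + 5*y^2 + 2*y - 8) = (y + 6)/(y - 1)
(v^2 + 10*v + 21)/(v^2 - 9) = (v + 7)/(v - 3)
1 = 1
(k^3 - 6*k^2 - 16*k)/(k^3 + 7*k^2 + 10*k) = (k - 8)/(k + 5)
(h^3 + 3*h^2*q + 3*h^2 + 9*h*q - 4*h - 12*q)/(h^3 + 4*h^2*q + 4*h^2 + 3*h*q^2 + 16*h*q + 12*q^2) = (h - 1)/(h + q)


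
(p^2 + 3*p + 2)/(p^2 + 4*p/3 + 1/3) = 3*(p + 2)/(3*p + 1)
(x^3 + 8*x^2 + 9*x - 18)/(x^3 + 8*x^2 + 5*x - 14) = (x^2 + 9*x + 18)/(x^2 + 9*x + 14)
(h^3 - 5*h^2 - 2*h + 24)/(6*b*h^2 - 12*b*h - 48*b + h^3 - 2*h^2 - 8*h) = (h - 3)/(6*b + h)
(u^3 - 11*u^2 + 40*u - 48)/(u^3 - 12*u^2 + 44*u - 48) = (u^2 - 7*u + 12)/(u^2 - 8*u + 12)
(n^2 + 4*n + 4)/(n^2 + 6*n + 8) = (n + 2)/(n + 4)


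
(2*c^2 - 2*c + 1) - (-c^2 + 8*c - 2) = 3*c^2 - 10*c + 3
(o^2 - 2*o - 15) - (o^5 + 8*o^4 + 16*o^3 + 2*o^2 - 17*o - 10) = -o^5 - 8*o^4 - 16*o^3 - o^2 + 15*o - 5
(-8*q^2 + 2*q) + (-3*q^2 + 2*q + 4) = -11*q^2 + 4*q + 4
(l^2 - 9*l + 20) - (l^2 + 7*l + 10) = 10 - 16*l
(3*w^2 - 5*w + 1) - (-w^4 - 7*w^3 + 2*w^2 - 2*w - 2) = w^4 + 7*w^3 + w^2 - 3*w + 3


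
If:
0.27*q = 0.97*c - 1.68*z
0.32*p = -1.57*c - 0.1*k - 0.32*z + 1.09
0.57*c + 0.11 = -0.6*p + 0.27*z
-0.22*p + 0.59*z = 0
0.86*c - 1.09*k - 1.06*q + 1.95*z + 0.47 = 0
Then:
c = 2.60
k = -15.93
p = -3.19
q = 16.75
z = -1.19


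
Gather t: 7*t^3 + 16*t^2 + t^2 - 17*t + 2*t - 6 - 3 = 7*t^3 + 17*t^2 - 15*t - 9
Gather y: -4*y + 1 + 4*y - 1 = 0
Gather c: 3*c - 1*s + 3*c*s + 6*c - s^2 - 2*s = c*(3*s + 9) - s^2 - 3*s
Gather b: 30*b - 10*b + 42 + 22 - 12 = 20*b + 52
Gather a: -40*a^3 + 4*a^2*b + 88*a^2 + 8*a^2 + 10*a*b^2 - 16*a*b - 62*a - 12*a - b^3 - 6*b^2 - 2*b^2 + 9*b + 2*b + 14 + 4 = -40*a^3 + a^2*(4*b + 96) + a*(10*b^2 - 16*b - 74) - b^3 - 8*b^2 + 11*b + 18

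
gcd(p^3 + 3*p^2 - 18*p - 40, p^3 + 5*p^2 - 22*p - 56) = p^2 - 2*p - 8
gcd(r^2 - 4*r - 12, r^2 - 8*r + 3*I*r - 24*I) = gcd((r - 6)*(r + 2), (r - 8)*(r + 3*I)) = 1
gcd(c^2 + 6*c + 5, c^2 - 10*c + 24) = 1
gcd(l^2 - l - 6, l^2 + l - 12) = l - 3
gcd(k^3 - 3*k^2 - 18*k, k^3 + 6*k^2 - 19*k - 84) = k + 3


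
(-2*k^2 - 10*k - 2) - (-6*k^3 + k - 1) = 6*k^3 - 2*k^2 - 11*k - 1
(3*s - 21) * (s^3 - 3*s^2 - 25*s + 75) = 3*s^4 - 30*s^3 - 12*s^2 + 750*s - 1575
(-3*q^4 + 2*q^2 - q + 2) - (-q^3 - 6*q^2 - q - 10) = -3*q^4 + q^3 + 8*q^2 + 12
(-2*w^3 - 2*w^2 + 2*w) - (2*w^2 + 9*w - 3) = -2*w^3 - 4*w^2 - 7*w + 3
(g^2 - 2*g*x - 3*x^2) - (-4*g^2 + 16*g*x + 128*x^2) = 5*g^2 - 18*g*x - 131*x^2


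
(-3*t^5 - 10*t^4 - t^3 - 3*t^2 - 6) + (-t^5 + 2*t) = -4*t^5 - 10*t^4 - t^3 - 3*t^2 + 2*t - 6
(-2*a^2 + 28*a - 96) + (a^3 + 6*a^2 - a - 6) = a^3 + 4*a^2 + 27*a - 102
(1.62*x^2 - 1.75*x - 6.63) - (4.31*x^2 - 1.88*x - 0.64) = -2.69*x^2 + 0.13*x - 5.99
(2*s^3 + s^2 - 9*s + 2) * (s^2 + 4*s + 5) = 2*s^5 + 9*s^4 + 5*s^3 - 29*s^2 - 37*s + 10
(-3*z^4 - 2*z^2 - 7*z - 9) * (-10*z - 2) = 30*z^5 + 6*z^4 + 20*z^3 + 74*z^2 + 104*z + 18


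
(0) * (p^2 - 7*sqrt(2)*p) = 0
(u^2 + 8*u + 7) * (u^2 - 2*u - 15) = u^4 + 6*u^3 - 24*u^2 - 134*u - 105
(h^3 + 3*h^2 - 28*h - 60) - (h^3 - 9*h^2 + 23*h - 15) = 12*h^2 - 51*h - 45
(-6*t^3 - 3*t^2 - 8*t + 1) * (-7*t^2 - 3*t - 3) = 42*t^5 + 39*t^4 + 83*t^3 + 26*t^2 + 21*t - 3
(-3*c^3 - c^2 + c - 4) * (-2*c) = 6*c^4 + 2*c^3 - 2*c^2 + 8*c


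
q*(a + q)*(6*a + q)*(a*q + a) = 6*a^3*q^2 + 6*a^3*q + 7*a^2*q^3 + 7*a^2*q^2 + a*q^4 + a*q^3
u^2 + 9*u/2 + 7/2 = (u + 1)*(u + 7/2)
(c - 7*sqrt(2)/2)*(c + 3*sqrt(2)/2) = c^2 - 2*sqrt(2)*c - 21/2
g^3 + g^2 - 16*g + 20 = (g - 2)^2*(g + 5)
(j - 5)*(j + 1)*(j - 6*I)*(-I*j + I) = -I*j^4 - 6*j^3 + 5*I*j^3 + 30*j^2 + I*j^2 + 6*j - 5*I*j - 30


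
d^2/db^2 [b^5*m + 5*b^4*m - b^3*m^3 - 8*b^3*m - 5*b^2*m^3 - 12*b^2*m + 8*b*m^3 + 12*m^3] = 2*m*(10*b^3 + 30*b^2 - 3*b*m^2 - 24*b - 5*m^2 - 12)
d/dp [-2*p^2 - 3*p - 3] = -4*p - 3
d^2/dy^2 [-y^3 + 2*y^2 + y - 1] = 4 - 6*y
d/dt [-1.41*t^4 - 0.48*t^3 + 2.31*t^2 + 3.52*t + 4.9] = -5.64*t^3 - 1.44*t^2 + 4.62*t + 3.52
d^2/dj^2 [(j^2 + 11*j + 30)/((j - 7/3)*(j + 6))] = 396/(27*j^3 - 189*j^2 + 441*j - 343)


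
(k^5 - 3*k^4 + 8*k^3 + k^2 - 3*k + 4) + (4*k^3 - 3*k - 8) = k^5 - 3*k^4 + 12*k^3 + k^2 - 6*k - 4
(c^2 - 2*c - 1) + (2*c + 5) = c^2 + 4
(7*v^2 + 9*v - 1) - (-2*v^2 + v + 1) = 9*v^2 + 8*v - 2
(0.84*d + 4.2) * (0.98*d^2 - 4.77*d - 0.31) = 0.8232*d^3 + 0.1092*d^2 - 20.2944*d - 1.302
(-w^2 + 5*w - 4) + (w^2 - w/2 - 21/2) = 9*w/2 - 29/2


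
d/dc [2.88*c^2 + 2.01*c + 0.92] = 5.76*c + 2.01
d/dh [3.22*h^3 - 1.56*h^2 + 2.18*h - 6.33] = 9.66*h^2 - 3.12*h + 2.18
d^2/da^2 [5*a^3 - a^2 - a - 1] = 30*a - 2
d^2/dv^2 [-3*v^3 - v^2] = -18*v - 2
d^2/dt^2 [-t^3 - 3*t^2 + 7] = -6*t - 6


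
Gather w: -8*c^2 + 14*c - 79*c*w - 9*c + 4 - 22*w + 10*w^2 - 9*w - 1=-8*c^2 + 5*c + 10*w^2 + w*(-79*c - 31) + 3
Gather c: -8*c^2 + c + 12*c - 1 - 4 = -8*c^2 + 13*c - 5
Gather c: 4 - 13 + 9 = 0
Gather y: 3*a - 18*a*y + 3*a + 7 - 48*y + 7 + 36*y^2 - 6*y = 6*a + 36*y^2 + y*(-18*a - 54) + 14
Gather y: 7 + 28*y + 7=28*y + 14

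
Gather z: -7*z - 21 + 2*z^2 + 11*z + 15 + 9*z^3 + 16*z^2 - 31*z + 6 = 9*z^3 + 18*z^2 - 27*z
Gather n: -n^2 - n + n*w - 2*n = -n^2 + n*(w - 3)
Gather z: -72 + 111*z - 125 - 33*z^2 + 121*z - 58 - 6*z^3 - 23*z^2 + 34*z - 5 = -6*z^3 - 56*z^2 + 266*z - 260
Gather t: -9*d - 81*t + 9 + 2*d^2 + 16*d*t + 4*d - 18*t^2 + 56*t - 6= 2*d^2 - 5*d - 18*t^2 + t*(16*d - 25) + 3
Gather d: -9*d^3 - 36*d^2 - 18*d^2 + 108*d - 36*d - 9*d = -9*d^3 - 54*d^2 + 63*d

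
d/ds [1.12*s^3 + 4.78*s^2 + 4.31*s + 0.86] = 3.36*s^2 + 9.56*s + 4.31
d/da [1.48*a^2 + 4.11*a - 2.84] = 2.96*a + 4.11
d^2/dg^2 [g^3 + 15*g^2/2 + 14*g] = 6*g + 15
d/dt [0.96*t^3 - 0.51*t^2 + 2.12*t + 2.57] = 2.88*t^2 - 1.02*t + 2.12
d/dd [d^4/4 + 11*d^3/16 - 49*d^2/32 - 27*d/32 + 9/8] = d^3 + 33*d^2/16 - 49*d/16 - 27/32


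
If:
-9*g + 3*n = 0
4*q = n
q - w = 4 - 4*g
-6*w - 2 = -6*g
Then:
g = 44/45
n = 44/15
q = 11/15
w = 29/45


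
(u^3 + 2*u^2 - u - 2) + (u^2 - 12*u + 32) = u^3 + 3*u^2 - 13*u + 30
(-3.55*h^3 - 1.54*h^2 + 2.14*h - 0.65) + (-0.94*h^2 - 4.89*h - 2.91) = -3.55*h^3 - 2.48*h^2 - 2.75*h - 3.56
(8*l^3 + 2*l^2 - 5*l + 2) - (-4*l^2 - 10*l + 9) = 8*l^3 + 6*l^2 + 5*l - 7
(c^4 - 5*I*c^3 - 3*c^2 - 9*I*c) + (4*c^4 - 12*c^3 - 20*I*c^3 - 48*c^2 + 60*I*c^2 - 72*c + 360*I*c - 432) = 5*c^4 - 12*c^3 - 25*I*c^3 - 51*c^2 + 60*I*c^2 - 72*c + 351*I*c - 432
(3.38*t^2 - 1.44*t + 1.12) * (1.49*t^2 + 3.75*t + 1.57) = 5.0362*t^4 + 10.5294*t^3 + 1.5754*t^2 + 1.9392*t + 1.7584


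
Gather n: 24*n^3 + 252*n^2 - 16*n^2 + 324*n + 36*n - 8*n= 24*n^3 + 236*n^2 + 352*n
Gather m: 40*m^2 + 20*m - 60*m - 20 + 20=40*m^2 - 40*m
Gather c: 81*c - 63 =81*c - 63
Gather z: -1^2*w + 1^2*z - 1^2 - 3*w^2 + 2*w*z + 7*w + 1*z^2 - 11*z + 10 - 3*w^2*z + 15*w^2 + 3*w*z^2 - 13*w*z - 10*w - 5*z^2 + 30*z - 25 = 12*w^2 - 4*w + z^2*(3*w - 4) + z*(-3*w^2 - 11*w + 20) - 16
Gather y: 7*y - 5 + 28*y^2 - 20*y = 28*y^2 - 13*y - 5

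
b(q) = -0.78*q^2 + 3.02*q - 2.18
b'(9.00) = -11.02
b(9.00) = -38.18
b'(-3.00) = 7.70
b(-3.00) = -18.26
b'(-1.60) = 5.52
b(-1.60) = -9.01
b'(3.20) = -1.97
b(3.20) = -0.50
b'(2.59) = -1.02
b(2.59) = 0.41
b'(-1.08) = 4.70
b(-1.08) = -6.35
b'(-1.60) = 5.52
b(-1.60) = -9.01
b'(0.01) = 3.00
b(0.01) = -2.15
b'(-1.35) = 5.13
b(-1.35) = -7.68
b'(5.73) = -5.92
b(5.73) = -10.49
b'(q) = 3.02 - 1.56*q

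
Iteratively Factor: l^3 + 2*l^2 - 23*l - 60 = (l - 5)*(l^2 + 7*l + 12) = (l - 5)*(l + 4)*(l + 3)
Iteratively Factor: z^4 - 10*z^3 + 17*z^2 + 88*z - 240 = (z - 4)*(z^3 - 6*z^2 - 7*z + 60) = (z - 4)*(z + 3)*(z^2 - 9*z + 20) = (z - 4)^2*(z + 3)*(z - 5)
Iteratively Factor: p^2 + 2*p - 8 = (p + 4)*(p - 2)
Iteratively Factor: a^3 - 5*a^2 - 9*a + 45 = (a - 3)*(a^2 - 2*a - 15) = (a - 5)*(a - 3)*(a + 3)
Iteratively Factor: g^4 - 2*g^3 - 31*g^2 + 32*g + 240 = (g + 3)*(g^3 - 5*g^2 - 16*g + 80) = (g - 5)*(g + 3)*(g^2 - 16) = (g - 5)*(g + 3)*(g + 4)*(g - 4)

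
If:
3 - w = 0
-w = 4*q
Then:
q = -3/4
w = 3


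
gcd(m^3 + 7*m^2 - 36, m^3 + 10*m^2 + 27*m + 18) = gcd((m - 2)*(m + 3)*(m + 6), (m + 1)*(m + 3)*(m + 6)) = m^2 + 9*m + 18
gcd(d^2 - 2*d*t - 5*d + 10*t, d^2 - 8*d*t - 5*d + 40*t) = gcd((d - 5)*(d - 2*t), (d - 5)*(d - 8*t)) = d - 5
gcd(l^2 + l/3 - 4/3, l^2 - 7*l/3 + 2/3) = 1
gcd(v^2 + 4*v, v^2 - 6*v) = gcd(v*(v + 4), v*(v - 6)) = v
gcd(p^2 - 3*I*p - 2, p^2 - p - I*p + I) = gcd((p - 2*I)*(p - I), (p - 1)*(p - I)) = p - I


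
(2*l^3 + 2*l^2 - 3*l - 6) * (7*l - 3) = 14*l^4 + 8*l^3 - 27*l^2 - 33*l + 18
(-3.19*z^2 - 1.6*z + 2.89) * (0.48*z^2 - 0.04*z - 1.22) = -1.5312*z^4 - 0.6404*z^3 + 5.343*z^2 + 1.8364*z - 3.5258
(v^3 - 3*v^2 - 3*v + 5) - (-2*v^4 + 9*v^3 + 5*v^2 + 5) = 2*v^4 - 8*v^3 - 8*v^2 - 3*v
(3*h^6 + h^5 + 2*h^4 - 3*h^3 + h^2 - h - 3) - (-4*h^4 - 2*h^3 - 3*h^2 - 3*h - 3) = 3*h^6 + h^5 + 6*h^4 - h^3 + 4*h^2 + 2*h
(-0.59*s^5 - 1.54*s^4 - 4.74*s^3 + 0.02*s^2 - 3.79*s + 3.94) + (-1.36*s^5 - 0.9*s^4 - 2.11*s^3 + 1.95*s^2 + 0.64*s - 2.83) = -1.95*s^5 - 2.44*s^4 - 6.85*s^3 + 1.97*s^2 - 3.15*s + 1.11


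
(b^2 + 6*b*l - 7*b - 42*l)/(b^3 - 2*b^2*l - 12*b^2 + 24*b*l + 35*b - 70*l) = (b + 6*l)/(b^2 - 2*b*l - 5*b + 10*l)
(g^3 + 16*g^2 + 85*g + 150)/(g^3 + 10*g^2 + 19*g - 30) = (g + 5)/(g - 1)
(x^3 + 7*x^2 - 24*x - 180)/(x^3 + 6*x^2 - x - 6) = (x^2 + x - 30)/(x^2 - 1)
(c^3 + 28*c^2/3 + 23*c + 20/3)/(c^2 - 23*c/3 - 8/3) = (c^2 + 9*c + 20)/(c - 8)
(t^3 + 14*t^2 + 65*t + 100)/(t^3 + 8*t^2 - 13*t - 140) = (t^2 + 9*t + 20)/(t^2 + 3*t - 28)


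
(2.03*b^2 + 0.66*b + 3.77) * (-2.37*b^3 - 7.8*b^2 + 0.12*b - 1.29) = -4.8111*b^5 - 17.3982*b^4 - 13.8393*b^3 - 31.9455*b^2 - 0.399*b - 4.8633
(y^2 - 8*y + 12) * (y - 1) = y^3 - 9*y^2 + 20*y - 12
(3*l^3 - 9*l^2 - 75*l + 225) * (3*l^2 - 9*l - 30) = 9*l^5 - 54*l^4 - 234*l^3 + 1620*l^2 + 225*l - 6750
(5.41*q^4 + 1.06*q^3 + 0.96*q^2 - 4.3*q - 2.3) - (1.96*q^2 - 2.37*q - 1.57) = 5.41*q^4 + 1.06*q^3 - 1.0*q^2 - 1.93*q - 0.73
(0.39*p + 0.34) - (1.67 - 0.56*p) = 0.95*p - 1.33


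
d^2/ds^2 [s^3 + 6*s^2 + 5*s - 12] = 6*s + 12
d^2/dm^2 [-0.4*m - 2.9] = 0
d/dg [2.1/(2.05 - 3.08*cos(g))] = -6.468*sin(g)/(3.08*cos(g) - 2.05)^2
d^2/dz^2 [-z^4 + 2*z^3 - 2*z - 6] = 12*z*(1 - z)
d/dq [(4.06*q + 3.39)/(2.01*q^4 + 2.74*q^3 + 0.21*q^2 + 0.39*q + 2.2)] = (-24.4818*q^4 - 49.5044*q^3 - 28.7184*q^2 - 1.4238*q + 7.6099)/(4.0401*q^8 + 11.0148*q^7 + 8.3518*q^6 + 2.7186*q^5 + 11.0253*q^4 + 12.2198*q^3 + 1.0761*q^2 + 1.716*q + 4.84)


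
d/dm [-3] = 0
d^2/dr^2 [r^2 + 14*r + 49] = 2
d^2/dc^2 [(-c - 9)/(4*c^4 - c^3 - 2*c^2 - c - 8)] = 2*((c + 9)*(-16*c^3 + 3*c^2 + 4*c + 1)^2 + (16*c^3 - 3*c^2 - 4*c - (c + 9)*(-24*c^2 + 3*c + 2) - 1)*(-4*c^4 + c^3 + 2*c^2 + c + 8))/(-4*c^4 + c^3 + 2*c^2 + c + 8)^3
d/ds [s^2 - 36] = 2*s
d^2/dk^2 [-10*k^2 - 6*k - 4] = -20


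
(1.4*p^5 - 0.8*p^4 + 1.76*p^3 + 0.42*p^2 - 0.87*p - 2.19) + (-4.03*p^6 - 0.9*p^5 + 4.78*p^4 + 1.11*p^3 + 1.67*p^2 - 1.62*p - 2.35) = -4.03*p^6 + 0.5*p^5 + 3.98*p^4 + 2.87*p^3 + 2.09*p^2 - 2.49*p - 4.54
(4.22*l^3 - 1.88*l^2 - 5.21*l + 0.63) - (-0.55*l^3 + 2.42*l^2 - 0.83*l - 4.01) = 4.77*l^3 - 4.3*l^2 - 4.38*l + 4.64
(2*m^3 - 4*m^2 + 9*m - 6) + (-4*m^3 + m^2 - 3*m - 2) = -2*m^3 - 3*m^2 + 6*m - 8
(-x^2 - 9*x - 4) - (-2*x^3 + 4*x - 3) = 2*x^3 - x^2 - 13*x - 1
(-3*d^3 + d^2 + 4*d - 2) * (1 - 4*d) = 12*d^4 - 7*d^3 - 15*d^2 + 12*d - 2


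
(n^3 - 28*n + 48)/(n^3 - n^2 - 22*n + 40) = (n + 6)/(n + 5)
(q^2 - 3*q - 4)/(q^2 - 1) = (q - 4)/(q - 1)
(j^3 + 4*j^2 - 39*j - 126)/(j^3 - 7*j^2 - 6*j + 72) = (j + 7)/(j - 4)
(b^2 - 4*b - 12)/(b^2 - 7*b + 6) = (b + 2)/(b - 1)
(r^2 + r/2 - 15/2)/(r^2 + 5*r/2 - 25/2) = (r + 3)/(r + 5)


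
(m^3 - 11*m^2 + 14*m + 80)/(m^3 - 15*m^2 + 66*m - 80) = (m + 2)/(m - 2)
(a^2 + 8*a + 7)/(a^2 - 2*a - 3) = (a + 7)/(a - 3)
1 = 1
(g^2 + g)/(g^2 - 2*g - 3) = g/(g - 3)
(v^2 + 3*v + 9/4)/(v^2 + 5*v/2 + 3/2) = (v + 3/2)/(v + 1)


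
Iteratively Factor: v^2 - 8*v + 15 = (v - 3)*(v - 5)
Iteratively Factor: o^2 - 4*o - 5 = (o + 1)*(o - 5)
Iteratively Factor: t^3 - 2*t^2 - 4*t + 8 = (t - 2)*(t^2 - 4) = (t - 2)*(t + 2)*(t - 2)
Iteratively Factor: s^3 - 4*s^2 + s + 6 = (s - 3)*(s^2 - s - 2) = (s - 3)*(s - 2)*(s + 1)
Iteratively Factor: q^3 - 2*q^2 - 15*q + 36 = (q - 3)*(q^2 + q - 12) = (q - 3)*(q + 4)*(q - 3)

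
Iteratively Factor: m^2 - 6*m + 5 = (m - 1)*(m - 5)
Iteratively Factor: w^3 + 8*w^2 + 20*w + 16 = (w + 2)*(w^2 + 6*w + 8) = (w + 2)^2*(w + 4)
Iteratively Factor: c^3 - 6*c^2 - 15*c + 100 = (c + 4)*(c^2 - 10*c + 25) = (c - 5)*(c + 4)*(c - 5)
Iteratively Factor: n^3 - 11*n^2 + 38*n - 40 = (n - 5)*(n^2 - 6*n + 8) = (n - 5)*(n - 2)*(n - 4)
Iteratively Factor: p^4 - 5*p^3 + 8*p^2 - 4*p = (p - 2)*(p^3 - 3*p^2 + 2*p) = (p - 2)^2*(p^2 - p) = p*(p - 2)^2*(p - 1)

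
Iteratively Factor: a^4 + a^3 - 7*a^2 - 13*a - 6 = (a + 1)*(a^3 - 7*a - 6) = (a + 1)^2*(a^2 - a - 6) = (a + 1)^2*(a + 2)*(a - 3)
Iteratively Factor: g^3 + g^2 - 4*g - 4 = (g + 2)*(g^2 - g - 2) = (g - 2)*(g + 2)*(g + 1)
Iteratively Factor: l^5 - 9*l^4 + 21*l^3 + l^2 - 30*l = (l)*(l^4 - 9*l^3 + 21*l^2 + l - 30) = l*(l + 1)*(l^3 - 10*l^2 + 31*l - 30) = l*(l - 5)*(l + 1)*(l^2 - 5*l + 6) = l*(l - 5)*(l - 3)*(l + 1)*(l - 2)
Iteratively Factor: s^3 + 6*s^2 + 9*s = (s + 3)*(s^2 + 3*s) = (s + 3)^2*(s)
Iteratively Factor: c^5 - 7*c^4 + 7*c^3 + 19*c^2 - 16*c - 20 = (c - 2)*(c^4 - 5*c^3 - 3*c^2 + 13*c + 10) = (c - 5)*(c - 2)*(c^3 - 3*c - 2) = (c - 5)*(c - 2)*(c + 1)*(c^2 - c - 2) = (c - 5)*(c - 2)^2*(c + 1)*(c + 1)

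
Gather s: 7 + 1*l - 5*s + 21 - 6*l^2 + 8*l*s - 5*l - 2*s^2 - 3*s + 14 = -6*l^2 - 4*l - 2*s^2 + s*(8*l - 8) + 42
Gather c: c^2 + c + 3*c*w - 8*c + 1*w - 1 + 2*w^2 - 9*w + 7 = c^2 + c*(3*w - 7) + 2*w^2 - 8*w + 6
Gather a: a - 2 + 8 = a + 6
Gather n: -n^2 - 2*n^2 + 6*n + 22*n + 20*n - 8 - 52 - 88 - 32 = -3*n^2 + 48*n - 180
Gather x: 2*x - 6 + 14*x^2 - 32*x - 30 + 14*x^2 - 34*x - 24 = 28*x^2 - 64*x - 60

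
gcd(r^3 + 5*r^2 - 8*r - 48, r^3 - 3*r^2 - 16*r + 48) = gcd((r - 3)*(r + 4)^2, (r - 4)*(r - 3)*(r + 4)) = r^2 + r - 12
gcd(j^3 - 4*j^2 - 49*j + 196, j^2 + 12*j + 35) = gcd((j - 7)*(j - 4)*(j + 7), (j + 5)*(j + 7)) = j + 7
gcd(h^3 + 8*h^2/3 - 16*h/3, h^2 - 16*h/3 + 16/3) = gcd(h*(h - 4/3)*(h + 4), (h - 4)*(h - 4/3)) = h - 4/3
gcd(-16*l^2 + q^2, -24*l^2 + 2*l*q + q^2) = -4*l + q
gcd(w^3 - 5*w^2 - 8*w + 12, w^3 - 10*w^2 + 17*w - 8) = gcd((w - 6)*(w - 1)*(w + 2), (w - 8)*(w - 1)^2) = w - 1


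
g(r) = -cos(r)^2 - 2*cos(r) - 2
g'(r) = 2*sin(r)*cos(r) + 2*sin(r)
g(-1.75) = -1.68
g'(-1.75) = -1.62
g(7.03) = -4.01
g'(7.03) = 2.36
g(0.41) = -4.68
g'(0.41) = 1.53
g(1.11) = -3.09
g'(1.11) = 2.59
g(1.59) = -1.96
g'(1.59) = 1.96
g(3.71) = -1.02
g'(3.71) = -0.17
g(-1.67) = -1.81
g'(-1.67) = -1.79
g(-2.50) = -1.04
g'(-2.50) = -0.24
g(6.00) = -4.84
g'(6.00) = -1.10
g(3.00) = -1.00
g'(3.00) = 0.00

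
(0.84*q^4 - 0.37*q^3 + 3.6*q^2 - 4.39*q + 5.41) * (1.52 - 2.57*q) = -2.1588*q^5 + 2.2277*q^4 - 9.8144*q^3 + 16.7543*q^2 - 20.5765*q + 8.2232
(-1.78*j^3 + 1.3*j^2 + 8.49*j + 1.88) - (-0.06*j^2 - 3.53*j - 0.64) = -1.78*j^3 + 1.36*j^2 + 12.02*j + 2.52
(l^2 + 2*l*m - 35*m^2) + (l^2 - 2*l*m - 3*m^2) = 2*l^2 - 38*m^2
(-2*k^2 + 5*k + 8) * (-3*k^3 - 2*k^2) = 6*k^5 - 11*k^4 - 34*k^3 - 16*k^2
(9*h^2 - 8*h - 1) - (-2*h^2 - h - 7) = 11*h^2 - 7*h + 6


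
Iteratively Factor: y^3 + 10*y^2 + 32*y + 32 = (y + 4)*(y^2 + 6*y + 8) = (y + 4)^2*(y + 2)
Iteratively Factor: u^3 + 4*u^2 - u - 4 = (u - 1)*(u^2 + 5*u + 4) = (u - 1)*(u + 1)*(u + 4)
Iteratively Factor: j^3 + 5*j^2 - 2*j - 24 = (j - 2)*(j^2 + 7*j + 12) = (j - 2)*(j + 4)*(j + 3)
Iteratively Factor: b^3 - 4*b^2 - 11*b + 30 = (b - 2)*(b^2 - 2*b - 15) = (b - 2)*(b + 3)*(b - 5)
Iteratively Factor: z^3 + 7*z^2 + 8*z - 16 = (z - 1)*(z^2 + 8*z + 16) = (z - 1)*(z + 4)*(z + 4)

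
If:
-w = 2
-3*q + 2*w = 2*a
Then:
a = -3*q/2 - 2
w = -2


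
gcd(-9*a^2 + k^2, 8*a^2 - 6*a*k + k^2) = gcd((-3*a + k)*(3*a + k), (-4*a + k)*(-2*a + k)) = 1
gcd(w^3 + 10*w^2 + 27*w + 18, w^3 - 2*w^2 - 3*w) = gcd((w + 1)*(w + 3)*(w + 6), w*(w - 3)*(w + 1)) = w + 1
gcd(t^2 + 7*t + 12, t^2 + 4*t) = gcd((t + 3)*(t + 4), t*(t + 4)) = t + 4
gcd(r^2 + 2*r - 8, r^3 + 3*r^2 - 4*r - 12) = r - 2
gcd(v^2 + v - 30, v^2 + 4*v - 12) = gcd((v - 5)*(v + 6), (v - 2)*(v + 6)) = v + 6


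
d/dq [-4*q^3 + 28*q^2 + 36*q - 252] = -12*q^2 + 56*q + 36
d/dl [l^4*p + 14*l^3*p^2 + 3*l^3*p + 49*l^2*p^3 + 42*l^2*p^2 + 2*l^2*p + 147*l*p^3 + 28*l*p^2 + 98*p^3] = p*(4*l^3 + 42*l^2*p + 9*l^2 + 98*l*p^2 + 84*l*p + 4*l + 147*p^2 + 28*p)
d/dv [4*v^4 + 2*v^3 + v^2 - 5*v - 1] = 16*v^3 + 6*v^2 + 2*v - 5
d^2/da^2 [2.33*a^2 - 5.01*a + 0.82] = 4.66000000000000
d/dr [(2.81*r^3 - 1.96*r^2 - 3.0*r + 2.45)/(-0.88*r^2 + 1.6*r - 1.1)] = (-2.4728*r^4 + 8.992*r^3 - 15.049*r^2 + 8.624*r - 0.62)/(0.7744*r^4 - 2.816*r^3 + 4.496*r^2 - 3.52*r + 1.21)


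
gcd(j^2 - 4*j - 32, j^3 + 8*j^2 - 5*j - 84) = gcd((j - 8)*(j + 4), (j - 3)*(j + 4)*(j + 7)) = j + 4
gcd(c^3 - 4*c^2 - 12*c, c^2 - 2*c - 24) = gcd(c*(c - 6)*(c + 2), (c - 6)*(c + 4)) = c - 6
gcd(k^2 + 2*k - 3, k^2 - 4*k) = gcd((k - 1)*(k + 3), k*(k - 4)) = 1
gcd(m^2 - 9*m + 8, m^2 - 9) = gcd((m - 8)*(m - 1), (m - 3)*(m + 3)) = 1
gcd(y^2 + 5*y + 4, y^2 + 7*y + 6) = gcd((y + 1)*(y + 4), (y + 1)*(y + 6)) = y + 1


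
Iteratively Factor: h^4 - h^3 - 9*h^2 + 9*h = (h - 3)*(h^3 + 2*h^2 - 3*h) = h*(h - 3)*(h^2 + 2*h - 3) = h*(h - 3)*(h + 3)*(h - 1)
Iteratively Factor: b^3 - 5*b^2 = (b - 5)*(b^2) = b*(b - 5)*(b)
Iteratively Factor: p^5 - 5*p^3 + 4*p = (p - 2)*(p^4 + 2*p^3 - p^2 - 2*p) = (p - 2)*(p - 1)*(p^3 + 3*p^2 + 2*p) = p*(p - 2)*(p - 1)*(p^2 + 3*p + 2) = p*(p - 2)*(p - 1)*(p + 1)*(p + 2)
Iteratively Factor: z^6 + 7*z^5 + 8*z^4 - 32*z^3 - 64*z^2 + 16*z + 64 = (z + 4)*(z^5 + 3*z^4 - 4*z^3 - 16*z^2 + 16) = (z - 1)*(z + 4)*(z^4 + 4*z^3 - 16*z - 16) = (z - 2)*(z - 1)*(z + 4)*(z^3 + 6*z^2 + 12*z + 8) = (z - 2)*(z - 1)*(z + 2)*(z + 4)*(z^2 + 4*z + 4) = (z - 2)*(z - 1)*(z + 2)^2*(z + 4)*(z + 2)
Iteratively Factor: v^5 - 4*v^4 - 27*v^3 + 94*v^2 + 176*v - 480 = (v - 5)*(v^4 + v^3 - 22*v^2 - 16*v + 96) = (v - 5)*(v + 3)*(v^3 - 2*v^2 - 16*v + 32) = (v - 5)*(v + 3)*(v + 4)*(v^2 - 6*v + 8) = (v - 5)*(v - 4)*(v + 3)*(v + 4)*(v - 2)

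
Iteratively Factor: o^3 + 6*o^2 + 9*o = (o)*(o^2 + 6*o + 9) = o*(o + 3)*(o + 3)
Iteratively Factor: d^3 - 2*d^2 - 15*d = (d)*(d^2 - 2*d - 15) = d*(d + 3)*(d - 5)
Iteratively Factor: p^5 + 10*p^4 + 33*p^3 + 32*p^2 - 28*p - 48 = (p + 2)*(p^4 + 8*p^3 + 17*p^2 - 2*p - 24) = (p + 2)*(p + 3)*(p^3 + 5*p^2 + 2*p - 8) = (p + 2)^2*(p + 3)*(p^2 + 3*p - 4) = (p + 2)^2*(p + 3)*(p + 4)*(p - 1)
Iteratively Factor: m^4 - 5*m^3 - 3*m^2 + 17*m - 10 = (m - 1)*(m^3 - 4*m^2 - 7*m + 10) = (m - 1)^2*(m^2 - 3*m - 10) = (m - 1)^2*(m + 2)*(m - 5)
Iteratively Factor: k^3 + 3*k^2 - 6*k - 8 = (k + 4)*(k^2 - k - 2) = (k + 1)*(k + 4)*(k - 2)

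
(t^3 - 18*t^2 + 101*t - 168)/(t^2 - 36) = (t^3 - 18*t^2 + 101*t - 168)/(t^2 - 36)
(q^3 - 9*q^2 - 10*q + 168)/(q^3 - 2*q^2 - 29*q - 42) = (q^2 - 2*q - 24)/(q^2 + 5*q + 6)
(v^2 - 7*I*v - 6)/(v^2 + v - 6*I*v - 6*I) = (v - I)/(v + 1)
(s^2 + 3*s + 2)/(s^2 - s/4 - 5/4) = 4*(s + 2)/(4*s - 5)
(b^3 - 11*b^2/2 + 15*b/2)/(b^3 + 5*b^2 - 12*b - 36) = b*(2*b - 5)/(2*(b^2 + 8*b + 12))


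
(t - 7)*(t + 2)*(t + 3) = t^3 - 2*t^2 - 29*t - 42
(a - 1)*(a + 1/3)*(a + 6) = a^3 + 16*a^2/3 - 13*a/3 - 2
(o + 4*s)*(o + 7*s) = o^2 + 11*o*s + 28*s^2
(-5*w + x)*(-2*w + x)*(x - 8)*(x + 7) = 10*w^2*x^2 - 10*w^2*x - 560*w^2 - 7*w*x^3 + 7*w*x^2 + 392*w*x + x^4 - x^3 - 56*x^2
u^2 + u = u*(u + 1)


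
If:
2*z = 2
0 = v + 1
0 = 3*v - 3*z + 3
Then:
No Solution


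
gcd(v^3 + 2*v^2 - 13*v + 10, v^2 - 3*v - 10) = 1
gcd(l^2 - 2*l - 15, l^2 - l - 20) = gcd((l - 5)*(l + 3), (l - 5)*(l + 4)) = l - 5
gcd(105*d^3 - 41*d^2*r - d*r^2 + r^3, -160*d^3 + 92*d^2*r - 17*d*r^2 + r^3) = -5*d + r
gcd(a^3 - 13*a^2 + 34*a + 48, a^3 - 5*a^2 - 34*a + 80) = a - 8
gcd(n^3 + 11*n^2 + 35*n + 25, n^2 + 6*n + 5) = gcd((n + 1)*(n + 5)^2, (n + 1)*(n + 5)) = n^2 + 6*n + 5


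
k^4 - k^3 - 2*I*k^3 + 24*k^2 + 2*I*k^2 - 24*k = k*(k - 1)*(k - 6*I)*(k + 4*I)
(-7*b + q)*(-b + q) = 7*b^2 - 8*b*q + q^2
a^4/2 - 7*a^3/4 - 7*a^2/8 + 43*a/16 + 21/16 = (a/2 + 1/2)*(a - 7/2)*(a - 3/2)*(a + 1/2)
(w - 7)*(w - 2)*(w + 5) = w^3 - 4*w^2 - 31*w + 70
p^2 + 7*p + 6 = (p + 1)*(p + 6)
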